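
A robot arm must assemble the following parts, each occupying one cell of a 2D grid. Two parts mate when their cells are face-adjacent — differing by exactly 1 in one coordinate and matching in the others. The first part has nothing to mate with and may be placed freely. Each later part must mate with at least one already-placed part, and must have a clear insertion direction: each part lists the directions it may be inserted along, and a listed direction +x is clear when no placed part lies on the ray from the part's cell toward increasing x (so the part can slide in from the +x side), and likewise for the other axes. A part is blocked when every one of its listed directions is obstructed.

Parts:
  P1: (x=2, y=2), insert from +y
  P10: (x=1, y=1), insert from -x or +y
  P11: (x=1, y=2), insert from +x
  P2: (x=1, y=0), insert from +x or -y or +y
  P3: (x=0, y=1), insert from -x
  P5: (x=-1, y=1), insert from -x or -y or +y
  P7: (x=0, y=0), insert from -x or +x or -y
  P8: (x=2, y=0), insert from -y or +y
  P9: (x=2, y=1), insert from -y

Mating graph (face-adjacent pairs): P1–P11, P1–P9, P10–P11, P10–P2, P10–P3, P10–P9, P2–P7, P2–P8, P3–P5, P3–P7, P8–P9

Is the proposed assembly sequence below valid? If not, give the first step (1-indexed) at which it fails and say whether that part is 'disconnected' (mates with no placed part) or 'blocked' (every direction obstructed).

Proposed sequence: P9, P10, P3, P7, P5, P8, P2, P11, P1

1. P9@(2, 1) [-y clear] — {P9}
2. P10@(1, 1) [-x clear] — {P10, P9}
3. P3@(0, 1) [-x clear] — {P10, P3, P9}
4. P7@(0, 0) [-x clear] — {P10, P3, P7, P9}
5. P5@(-1, 1) [-x clear] — {P10, P3, P5, P7, P9}
6. P8@(2, 0) [-y clear] — {P10, P3, P5, P7, P8, P9}
7. P2@(1, 0) [-y clear] — {P10, P2, P3, P5, P7, P8, P9}
8. P11@(1, 2) [+x clear] — {P10, P11, P2, P3, P5, P7, P8, P9}
9. P1@(2, 2) [+y clear] — {P1, P10, P11, P2, P3, P5, P7, P8, P9}

Valid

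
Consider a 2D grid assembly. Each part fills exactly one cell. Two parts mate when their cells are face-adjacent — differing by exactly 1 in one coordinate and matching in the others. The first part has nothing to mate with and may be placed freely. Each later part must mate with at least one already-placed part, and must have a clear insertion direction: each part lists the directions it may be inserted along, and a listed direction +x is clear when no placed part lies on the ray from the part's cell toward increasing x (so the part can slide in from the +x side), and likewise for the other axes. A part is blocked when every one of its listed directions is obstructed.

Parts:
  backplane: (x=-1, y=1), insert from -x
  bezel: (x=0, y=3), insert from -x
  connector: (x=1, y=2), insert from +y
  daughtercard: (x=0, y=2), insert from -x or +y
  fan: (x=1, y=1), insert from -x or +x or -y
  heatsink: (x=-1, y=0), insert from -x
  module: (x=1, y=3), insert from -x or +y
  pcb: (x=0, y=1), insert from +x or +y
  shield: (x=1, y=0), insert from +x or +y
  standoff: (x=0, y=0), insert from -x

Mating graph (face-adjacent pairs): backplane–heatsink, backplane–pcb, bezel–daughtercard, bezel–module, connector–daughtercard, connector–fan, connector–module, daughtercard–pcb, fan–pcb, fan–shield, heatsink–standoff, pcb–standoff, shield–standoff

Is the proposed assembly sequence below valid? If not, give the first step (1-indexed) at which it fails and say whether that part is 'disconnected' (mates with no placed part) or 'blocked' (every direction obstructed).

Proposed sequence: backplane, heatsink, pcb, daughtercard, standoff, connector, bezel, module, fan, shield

1. backplane@(-1, 1) [-x clear] — {backplane}
2. heatsink@(-1, 0) [-x clear] — {backplane, heatsink}
3. pcb@(0, 1) [+x clear] — {backplane, heatsink, pcb}
4. daughtercard@(0, 2) [-x clear] — {backplane, daughtercard, heatsink, pcb}
5. standoff@(0, 0) — -x all obstructed ⇒ blocked

Invalid at step 5 (blocked)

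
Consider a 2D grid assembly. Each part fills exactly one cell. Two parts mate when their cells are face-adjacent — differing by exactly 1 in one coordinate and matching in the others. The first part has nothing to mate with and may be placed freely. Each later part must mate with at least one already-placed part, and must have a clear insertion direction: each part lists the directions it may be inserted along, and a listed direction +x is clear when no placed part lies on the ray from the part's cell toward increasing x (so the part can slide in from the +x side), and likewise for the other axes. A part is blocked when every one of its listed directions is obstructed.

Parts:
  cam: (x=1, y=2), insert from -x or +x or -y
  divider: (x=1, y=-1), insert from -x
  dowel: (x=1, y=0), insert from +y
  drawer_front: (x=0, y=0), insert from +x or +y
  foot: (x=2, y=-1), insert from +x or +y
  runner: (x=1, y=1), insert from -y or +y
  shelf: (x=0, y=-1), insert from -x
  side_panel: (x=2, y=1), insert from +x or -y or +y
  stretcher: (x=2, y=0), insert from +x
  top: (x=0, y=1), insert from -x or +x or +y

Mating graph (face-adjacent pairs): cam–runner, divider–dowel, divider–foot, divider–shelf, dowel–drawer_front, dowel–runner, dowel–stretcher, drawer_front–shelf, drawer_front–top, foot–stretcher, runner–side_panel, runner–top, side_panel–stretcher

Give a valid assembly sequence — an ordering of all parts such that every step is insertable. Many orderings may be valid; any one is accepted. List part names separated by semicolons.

1. top@(0, 1) [-x clear] — {top}
2. drawer_front@(0, 0) [+x clear] — {drawer_front, top}
3. dowel@(1, 0) [+y clear] — {dowel, drawer_front, top}
4. runner@(1, 1) [+y clear] — {dowel, drawer_front, runner, top}
5. side_panel@(2, 1) [+x clear] — {dowel, drawer_front, runner, side_panel, top}
6. cam@(1, 2) [-x clear] — {cam, dowel, drawer_front, runner, side_panel, top}
7. divider@(1, -1) [-x clear] — {cam, divider, dowel, drawer_front, runner, side_panel, top}
8. foot@(2, -1) [+x clear] — {cam, divider, dowel, drawer_front, foot, runner, side_panel, top}
9. shelf@(0, -1) [-x clear] — {cam, divider, dowel, drawer_front, foot, runner, shelf, side_panel, top}
10. stretcher@(2, 0) [+x clear] — {cam, divider, dowel, drawer_front, foot, runner, shelf, side_panel, stretcher, top}

top; drawer_front; dowel; runner; side_panel; cam; divider; foot; shelf; stretcher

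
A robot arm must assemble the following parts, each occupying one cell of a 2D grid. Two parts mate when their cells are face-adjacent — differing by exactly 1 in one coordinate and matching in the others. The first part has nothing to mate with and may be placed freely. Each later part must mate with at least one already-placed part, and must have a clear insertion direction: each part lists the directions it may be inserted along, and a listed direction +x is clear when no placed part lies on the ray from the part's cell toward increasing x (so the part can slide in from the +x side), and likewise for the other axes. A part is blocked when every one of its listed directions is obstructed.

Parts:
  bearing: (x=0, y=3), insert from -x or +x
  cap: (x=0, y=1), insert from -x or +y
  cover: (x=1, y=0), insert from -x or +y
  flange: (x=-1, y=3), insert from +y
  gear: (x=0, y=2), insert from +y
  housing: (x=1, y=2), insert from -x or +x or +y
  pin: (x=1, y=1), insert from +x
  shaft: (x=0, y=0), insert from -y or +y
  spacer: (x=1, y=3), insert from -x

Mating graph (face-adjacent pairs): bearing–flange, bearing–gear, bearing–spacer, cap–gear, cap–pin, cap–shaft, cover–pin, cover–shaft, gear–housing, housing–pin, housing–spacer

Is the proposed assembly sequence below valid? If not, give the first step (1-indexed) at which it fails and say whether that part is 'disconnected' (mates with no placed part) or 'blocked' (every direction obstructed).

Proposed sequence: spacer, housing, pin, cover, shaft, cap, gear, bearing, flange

1. spacer@(1, 3) [-x clear] — {spacer}
2. housing@(1, 2) [-x clear] — {housing, spacer}
3. pin@(1, 1) [+x clear] — {housing, pin, spacer}
4. cover@(1, 0) [-x clear] — {cover, housing, pin, spacer}
5. shaft@(0, 0) [-y clear] — {cover, housing, pin, shaft, spacer}
6. cap@(0, 1) [-x clear] — {cap, cover, housing, pin, shaft, spacer}
7. gear@(0, 2) [+y clear] — {cap, cover, gear, housing, pin, shaft, spacer}
8. bearing@(0, 3) [-x clear] — {bearing, cap, cover, gear, housing, pin, shaft, spacer}
9. flange@(-1, 3) [+y clear] — {bearing, cap, cover, flange, gear, housing, pin, shaft, spacer}

Valid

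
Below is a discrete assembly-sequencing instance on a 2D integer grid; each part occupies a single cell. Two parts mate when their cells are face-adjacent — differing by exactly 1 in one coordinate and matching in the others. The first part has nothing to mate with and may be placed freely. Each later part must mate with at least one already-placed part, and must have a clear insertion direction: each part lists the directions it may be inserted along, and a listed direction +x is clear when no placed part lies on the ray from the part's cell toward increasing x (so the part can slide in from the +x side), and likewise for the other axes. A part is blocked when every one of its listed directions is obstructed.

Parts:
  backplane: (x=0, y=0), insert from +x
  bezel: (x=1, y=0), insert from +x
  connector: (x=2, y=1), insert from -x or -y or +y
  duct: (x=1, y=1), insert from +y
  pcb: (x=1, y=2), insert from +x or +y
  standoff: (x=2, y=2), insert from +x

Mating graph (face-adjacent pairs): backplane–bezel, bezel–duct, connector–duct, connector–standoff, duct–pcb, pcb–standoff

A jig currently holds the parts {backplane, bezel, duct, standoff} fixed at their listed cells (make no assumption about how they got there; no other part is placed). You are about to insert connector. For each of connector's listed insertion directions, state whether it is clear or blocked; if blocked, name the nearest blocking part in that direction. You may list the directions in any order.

+y: blocked by standoff; -x: blocked by duct; -y: clear

-x: nearest on ray is duct@(1, 1) ⇒ blocked
-y: ray from connector(2, 1) has no placed part ⇒ clear
+y: nearest on ray is standoff@(2, 2) ⇒ blocked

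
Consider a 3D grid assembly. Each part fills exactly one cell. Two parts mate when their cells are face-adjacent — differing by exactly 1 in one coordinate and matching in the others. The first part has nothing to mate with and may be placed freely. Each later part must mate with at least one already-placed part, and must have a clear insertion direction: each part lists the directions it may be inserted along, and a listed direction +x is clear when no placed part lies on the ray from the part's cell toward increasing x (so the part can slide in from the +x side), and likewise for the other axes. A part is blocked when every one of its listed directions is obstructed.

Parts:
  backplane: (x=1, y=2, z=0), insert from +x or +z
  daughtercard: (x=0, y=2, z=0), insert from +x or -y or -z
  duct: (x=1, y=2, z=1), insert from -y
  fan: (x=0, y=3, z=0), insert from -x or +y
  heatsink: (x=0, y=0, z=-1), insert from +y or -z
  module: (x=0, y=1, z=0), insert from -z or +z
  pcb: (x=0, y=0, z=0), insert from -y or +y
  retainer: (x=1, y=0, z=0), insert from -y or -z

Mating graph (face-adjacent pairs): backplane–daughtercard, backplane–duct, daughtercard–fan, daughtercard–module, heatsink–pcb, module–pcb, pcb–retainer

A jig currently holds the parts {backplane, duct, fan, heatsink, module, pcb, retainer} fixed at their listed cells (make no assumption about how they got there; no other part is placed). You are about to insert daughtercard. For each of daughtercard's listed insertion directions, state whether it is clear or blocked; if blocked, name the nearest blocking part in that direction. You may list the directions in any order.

+x: nearest on ray is backplane@(1, 2, 0) ⇒ blocked
-y: nearest on ray is module@(0, 1, 0) ⇒ blocked
-z: ray from daughtercard(0, 2, 0) has no placed part ⇒ clear

+x: blocked by backplane; -y: blocked by module; -z: clear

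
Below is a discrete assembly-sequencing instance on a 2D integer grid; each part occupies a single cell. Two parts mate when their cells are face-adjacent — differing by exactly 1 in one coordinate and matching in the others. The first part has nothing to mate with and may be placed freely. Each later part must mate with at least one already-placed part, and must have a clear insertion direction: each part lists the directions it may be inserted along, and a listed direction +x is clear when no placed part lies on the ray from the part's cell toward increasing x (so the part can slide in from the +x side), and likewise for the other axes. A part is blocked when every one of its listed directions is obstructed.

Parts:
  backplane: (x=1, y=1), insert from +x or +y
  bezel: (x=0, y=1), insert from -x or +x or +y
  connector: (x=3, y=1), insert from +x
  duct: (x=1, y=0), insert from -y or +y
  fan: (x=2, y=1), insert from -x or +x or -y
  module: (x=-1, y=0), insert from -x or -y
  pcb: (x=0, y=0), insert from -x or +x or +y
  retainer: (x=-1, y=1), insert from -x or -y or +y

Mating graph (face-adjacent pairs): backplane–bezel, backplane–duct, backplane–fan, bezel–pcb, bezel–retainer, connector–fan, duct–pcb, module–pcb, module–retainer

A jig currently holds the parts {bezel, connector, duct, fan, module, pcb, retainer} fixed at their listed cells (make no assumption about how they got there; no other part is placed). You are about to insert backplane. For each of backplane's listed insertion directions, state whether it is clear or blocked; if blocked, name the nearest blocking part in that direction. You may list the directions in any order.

+x: blocked by fan; +y: clear

+x: nearest on ray is fan@(2, 1) ⇒ blocked
+y: ray from backplane(1, 1) has no placed part ⇒ clear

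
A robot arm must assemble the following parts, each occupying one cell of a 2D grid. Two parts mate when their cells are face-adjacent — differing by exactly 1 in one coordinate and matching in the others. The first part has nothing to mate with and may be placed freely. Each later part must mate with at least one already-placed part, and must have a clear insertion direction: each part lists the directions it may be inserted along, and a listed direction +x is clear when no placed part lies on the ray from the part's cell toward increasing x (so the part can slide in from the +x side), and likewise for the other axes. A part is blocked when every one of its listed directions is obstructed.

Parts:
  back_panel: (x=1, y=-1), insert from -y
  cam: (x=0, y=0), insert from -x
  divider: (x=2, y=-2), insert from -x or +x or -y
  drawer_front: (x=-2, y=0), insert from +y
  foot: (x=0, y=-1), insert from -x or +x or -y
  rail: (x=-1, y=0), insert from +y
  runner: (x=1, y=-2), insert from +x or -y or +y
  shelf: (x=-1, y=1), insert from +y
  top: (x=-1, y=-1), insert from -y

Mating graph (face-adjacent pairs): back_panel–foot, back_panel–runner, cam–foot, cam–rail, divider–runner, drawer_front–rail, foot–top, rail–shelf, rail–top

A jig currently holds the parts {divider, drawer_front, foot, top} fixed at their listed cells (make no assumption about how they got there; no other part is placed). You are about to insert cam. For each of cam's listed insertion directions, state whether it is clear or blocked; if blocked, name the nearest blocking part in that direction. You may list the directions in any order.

-x: nearest on ray is drawer_front@(-2, 0) ⇒ blocked

-x: blocked by drawer_front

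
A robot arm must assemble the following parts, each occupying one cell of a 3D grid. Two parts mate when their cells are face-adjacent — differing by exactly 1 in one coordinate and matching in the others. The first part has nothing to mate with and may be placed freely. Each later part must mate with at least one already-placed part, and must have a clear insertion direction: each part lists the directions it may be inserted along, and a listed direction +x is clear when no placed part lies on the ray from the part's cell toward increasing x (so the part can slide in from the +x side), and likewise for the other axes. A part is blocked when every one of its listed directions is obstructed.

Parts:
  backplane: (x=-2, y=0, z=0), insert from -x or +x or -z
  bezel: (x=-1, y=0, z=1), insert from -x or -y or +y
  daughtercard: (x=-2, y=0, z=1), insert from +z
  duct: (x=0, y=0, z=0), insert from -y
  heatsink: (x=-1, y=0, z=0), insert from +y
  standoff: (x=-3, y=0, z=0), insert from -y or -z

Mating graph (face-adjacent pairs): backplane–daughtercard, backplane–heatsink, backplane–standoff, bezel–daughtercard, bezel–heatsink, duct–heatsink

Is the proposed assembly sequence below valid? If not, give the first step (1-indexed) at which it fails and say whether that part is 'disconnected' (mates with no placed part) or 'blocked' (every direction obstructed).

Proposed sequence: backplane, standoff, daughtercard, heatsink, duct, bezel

1. backplane@(-2, 0, 0) [-x clear] — {backplane}
2. standoff@(-3, 0, 0) [-y clear] — {backplane, standoff}
3. daughtercard@(-2, 0, 1) [+z clear] — {backplane, daughtercard, standoff}
4. heatsink@(-1, 0, 0) [+y clear] — {backplane, daughtercard, heatsink, standoff}
5. duct@(0, 0, 0) [-y clear] — {backplane, daughtercard, duct, heatsink, standoff}
6. bezel@(-1, 0, 1) [-y clear] — {backplane, bezel, daughtercard, duct, heatsink, standoff}

Valid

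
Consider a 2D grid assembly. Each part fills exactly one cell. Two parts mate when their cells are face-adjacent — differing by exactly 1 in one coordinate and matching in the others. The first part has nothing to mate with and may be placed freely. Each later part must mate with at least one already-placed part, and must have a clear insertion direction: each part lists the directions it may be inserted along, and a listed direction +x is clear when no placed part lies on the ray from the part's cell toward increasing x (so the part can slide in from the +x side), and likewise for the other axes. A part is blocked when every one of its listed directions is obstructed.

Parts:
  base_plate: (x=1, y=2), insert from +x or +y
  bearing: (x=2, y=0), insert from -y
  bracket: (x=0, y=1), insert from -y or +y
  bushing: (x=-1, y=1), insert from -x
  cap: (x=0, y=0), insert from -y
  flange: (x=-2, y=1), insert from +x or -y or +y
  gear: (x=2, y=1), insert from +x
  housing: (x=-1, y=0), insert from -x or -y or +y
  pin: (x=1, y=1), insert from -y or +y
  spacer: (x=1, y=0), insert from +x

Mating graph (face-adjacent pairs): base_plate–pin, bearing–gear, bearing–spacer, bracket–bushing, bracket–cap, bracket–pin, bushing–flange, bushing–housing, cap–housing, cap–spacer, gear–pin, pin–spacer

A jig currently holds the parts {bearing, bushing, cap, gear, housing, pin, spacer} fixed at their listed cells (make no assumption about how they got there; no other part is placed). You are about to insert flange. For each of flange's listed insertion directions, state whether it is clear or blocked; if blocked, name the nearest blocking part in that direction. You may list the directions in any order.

+x: blocked by bushing; +y: clear; -y: clear

+x: nearest on ray is bushing@(-1, 1) ⇒ blocked
-y: ray from flange(-2, 1) has no placed part ⇒ clear
+y: ray from flange(-2, 1) has no placed part ⇒ clear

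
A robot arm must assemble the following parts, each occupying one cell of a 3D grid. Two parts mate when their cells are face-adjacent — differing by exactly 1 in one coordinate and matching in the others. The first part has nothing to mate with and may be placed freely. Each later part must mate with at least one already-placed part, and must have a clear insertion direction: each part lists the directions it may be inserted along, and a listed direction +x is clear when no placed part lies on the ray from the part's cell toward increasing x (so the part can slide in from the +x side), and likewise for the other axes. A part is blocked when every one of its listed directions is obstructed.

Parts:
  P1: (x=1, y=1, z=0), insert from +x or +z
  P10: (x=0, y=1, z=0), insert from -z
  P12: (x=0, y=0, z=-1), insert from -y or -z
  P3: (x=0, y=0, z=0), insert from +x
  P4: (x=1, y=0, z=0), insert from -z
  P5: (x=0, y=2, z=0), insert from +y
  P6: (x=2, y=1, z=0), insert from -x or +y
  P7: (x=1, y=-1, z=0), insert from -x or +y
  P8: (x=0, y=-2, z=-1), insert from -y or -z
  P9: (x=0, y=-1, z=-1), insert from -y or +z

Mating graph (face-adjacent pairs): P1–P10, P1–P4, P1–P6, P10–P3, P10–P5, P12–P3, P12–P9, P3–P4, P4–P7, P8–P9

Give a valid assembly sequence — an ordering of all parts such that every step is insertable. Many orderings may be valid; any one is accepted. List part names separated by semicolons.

1. P9@(0, -1, -1) [-y clear] — {P9}
2. P12@(0, 0, -1) [-z clear] — {P12, P9}
3. P3@(0, 0, 0) [+x clear] — {P12, P3, P9}
4. P4@(1, 0, 0) [-z clear] — {P12, P3, P4, P9}
5. P7@(1, -1, 0) [-x clear] — {P12, P3, P4, P7, P9}
6. P10@(0, 1, 0) [-z clear] — {P10, P12, P3, P4, P7, P9}
7. P5@(0, 2, 0) [+y clear] — {P10, P12, P3, P4, P5, P7, P9}
8. P8@(0, -2, -1) [-y clear] — {P10, P12, P3, P4, P5, P7, P8, P9}
9. P1@(1, 1, 0) [+x clear] — {P1, P10, P12, P3, P4, P5, P7, P8, P9}
10. P6@(2, 1, 0) [+y clear] — {P1, P10, P12, P3, P4, P5, P6, P7, P8, P9}

P9; P12; P3; P4; P7; P10; P5; P8; P1; P6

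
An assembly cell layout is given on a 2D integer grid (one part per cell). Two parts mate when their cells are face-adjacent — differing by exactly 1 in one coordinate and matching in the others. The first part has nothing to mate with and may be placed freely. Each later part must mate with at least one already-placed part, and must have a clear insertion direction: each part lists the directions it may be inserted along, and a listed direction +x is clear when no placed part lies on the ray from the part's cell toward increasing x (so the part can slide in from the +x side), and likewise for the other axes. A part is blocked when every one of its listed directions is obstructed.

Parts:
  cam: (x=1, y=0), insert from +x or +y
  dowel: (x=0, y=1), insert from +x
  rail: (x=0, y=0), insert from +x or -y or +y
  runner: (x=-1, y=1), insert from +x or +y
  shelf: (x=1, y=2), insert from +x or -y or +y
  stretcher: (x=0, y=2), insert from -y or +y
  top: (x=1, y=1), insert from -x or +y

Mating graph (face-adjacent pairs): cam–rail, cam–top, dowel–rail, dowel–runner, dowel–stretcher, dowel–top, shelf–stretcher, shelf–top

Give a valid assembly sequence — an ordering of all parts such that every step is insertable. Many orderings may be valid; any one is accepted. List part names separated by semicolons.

rail; cam; dowel; runner; stretcher; top; shelf

1. rail@(0, 0) [+x clear] — {rail}
2. cam@(1, 0) [+x clear] — {cam, rail}
3. dowel@(0, 1) [+x clear] — {cam, dowel, rail}
4. runner@(-1, 1) [+y clear] — {cam, dowel, rail, runner}
5. stretcher@(0, 2) [+y clear] — {cam, dowel, rail, runner, stretcher}
6. top@(1, 1) [+y clear] — {cam, dowel, rail, runner, stretcher, top}
7. shelf@(1, 2) [+x clear] — {cam, dowel, rail, runner, shelf, stretcher, top}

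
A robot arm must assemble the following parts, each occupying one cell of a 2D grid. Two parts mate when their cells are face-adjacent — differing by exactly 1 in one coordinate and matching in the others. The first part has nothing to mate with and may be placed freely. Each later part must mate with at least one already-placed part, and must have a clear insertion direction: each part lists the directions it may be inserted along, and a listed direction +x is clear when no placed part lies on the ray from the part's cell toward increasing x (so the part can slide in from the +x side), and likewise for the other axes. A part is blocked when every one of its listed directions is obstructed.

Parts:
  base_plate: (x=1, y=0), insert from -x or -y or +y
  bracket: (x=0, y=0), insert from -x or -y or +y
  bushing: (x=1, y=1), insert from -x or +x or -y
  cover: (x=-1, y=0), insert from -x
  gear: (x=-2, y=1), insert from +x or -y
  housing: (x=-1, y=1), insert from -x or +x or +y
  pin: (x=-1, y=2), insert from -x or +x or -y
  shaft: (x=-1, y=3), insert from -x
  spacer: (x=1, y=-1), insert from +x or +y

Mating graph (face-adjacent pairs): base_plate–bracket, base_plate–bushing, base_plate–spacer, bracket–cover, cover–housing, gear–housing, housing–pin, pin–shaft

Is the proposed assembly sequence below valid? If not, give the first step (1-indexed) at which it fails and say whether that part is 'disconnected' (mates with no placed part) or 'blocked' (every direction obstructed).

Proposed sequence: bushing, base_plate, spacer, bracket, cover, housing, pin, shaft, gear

Valid

1. bushing@(1, 1) [-x clear] — {bushing}
2. base_plate@(1, 0) [-x clear] — {base_plate, bushing}
3. spacer@(1, -1) [+x clear] — {base_plate, bushing, spacer}
4. bracket@(0, 0) [-x clear] — {base_plate, bracket, bushing, spacer}
5. cover@(-1, 0) [-x clear] — {base_plate, bracket, bushing, cover, spacer}
6. housing@(-1, 1) [-x clear] — {base_plate, bracket, bushing, cover, housing, spacer}
7. pin@(-1, 2) [-x clear] — {base_plate, bracket, bushing, cover, housing, pin, spacer}
8. shaft@(-1, 3) [-x clear] — {base_plate, bracket, bushing, cover, housing, pin, shaft, spacer}
9. gear@(-2, 1) [-y clear] — {base_plate, bracket, bushing, cover, gear, housing, pin, shaft, spacer}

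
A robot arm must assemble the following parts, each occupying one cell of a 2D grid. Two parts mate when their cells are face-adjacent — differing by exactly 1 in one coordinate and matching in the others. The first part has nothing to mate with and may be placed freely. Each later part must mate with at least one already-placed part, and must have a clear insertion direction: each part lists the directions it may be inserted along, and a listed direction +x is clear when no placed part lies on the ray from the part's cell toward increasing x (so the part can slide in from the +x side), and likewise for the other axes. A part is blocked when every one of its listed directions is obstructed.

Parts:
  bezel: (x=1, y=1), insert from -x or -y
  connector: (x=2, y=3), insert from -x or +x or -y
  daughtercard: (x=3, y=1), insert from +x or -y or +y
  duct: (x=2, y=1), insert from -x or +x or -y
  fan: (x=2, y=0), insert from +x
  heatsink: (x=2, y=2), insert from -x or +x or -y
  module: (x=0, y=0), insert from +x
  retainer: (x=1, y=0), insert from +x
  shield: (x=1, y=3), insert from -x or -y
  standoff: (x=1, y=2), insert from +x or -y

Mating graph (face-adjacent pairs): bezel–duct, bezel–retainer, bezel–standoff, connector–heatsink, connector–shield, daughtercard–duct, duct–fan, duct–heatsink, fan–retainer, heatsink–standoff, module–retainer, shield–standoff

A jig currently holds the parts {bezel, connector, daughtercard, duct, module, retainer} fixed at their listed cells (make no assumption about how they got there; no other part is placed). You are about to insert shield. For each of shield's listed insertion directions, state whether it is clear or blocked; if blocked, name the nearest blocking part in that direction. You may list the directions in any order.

-x: clear; -y: blocked by bezel

-x: ray from shield(1, 3) has no placed part ⇒ clear
-y: nearest on ray is bezel@(1, 1) ⇒ blocked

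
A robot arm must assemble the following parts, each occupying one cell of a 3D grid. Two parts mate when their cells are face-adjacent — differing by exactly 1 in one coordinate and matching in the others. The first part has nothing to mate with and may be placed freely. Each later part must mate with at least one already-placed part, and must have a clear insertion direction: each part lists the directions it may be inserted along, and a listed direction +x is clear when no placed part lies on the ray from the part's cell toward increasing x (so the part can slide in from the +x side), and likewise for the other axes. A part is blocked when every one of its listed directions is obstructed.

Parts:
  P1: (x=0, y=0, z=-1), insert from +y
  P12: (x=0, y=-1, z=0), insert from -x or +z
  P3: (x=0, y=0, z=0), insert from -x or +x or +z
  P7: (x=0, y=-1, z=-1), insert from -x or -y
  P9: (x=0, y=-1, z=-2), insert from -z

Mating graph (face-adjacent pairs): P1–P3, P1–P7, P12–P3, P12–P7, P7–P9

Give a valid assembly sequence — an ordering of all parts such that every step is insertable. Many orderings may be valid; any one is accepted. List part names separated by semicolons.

1. P3@(0, 0, 0) [-x clear] — {P3}
2. P12@(0, -1, 0) [-x clear] — {P12, P3}
3. P7@(0, -1, -1) [-x clear] — {P12, P3, P7}
4. P9@(0, -1, -2) [-z clear] — {P12, P3, P7, P9}
5. P1@(0, 0, -1) [+y clear] — {P1, P12, P3, P7, P9}

P3; P12; P7; P9; P1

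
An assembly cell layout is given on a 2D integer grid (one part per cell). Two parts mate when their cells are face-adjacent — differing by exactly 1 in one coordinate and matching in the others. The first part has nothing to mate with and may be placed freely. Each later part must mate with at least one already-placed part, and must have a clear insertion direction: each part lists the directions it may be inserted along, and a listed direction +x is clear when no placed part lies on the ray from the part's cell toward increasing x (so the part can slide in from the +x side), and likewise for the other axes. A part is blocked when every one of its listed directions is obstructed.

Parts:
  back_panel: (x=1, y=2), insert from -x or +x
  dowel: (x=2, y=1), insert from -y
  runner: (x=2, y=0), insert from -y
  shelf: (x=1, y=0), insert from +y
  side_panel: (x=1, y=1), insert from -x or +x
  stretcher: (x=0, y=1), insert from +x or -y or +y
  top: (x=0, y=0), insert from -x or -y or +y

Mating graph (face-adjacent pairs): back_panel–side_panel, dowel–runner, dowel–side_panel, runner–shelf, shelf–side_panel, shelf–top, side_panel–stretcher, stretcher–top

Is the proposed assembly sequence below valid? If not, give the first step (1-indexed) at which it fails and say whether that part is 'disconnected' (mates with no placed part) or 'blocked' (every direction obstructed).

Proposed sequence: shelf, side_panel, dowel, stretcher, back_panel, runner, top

Valid

1. shelf@(1, 0) [+y clear] — {shelf}
2. side_panel@(1, 1) [-x clear] — {shelf, side_panel}
3. dowel@(2, 1) [-y clear] — {dowel, shelf, side_panel}
4. stretcher@(0, 1) [-y clear] — {dowel, shelf, side_panel, stretcher}
5. back_panel@(1, 2) [-x clear] — {back_panel, dowel, shelf, side_panel, stretcher}
6. runner@(2, 0) [-y clear] — {back_panel, dowel, runner, shelf, side_panel, stretcher}
7. top@(0, 0) [-x clear] — {back_panel, dowel, runner, shelf, side_panel, stretcher, top}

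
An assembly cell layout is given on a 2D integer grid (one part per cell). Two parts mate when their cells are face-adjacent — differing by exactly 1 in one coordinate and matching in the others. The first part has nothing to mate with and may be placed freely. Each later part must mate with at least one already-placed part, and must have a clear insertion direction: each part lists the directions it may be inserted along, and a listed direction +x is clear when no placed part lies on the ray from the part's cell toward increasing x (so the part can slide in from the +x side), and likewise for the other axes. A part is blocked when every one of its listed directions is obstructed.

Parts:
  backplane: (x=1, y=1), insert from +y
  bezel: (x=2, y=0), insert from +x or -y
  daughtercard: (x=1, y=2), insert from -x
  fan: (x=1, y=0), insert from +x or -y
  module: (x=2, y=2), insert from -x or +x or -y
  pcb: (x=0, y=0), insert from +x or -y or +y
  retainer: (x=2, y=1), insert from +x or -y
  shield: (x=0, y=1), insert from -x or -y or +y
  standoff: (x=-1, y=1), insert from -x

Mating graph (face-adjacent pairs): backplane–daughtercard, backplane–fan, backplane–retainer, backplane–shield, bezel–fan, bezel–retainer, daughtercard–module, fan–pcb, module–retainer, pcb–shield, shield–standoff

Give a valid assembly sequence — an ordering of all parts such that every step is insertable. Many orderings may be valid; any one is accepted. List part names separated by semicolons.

module; retainer; backplane; shield; pcb; daughtercard; standoff; fan; bezel

1. module@(2, 2) [-x clear] — {module}
2. retainer@(2, 1) [+x clear] — {module, retainer}
3. backplane@(1, 1) [+y clear] — {backplane, module, retainer}
4. shield@(0, 1) [-x clear] — {backplane, module, retainer, shield}
5. pcb@(0, 0) [+x clear] — {backplane, module, pcb, retainer, shield}
6. daughtercard@(1, 2) [-x clear] — {backplane, daughtercard, module, pcb, retainer, shield}
7. standoff@(-1, 1) [-x clear] — {backplane, daughtercard, module, pcb, retainer, shield, standoff}
8. fan@(1, 0) [+x clear] — {backplane, daughtercard, fan, module, pcb, retainer, shield, standoff}
9. bezel@(2, 0) [+x clear] — {backplane, bezel, daughtercard, fan, module, pcb, retainer, shield, standoff}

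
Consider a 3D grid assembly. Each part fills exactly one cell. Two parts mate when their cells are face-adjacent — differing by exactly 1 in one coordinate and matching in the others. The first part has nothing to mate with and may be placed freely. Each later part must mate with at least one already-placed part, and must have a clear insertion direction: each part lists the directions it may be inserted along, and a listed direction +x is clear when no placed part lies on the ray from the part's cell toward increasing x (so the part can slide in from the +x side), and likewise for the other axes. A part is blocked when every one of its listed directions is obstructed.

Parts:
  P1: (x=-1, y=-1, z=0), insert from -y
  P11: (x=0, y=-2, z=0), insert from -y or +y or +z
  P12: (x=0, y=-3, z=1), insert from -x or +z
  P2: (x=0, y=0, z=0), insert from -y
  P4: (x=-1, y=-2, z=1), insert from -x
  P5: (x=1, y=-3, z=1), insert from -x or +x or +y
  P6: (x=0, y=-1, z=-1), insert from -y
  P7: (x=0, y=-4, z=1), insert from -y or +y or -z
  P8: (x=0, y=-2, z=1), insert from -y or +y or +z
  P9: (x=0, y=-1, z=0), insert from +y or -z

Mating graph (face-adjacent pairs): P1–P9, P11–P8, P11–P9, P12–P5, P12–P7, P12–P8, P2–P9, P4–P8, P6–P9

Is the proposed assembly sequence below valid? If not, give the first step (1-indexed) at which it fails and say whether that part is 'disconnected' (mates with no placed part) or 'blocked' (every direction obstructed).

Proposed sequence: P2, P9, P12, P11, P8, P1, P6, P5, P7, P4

Invalid at step 3 (disconnected)

1. P2@(0, 0, 0) [-y clear] — {P2}
2. P9@(0, -1, 0) [-z clear] — {P2, P9}
3. P12@(0, -3, 1) — no placed neighbour ⇒ disconnected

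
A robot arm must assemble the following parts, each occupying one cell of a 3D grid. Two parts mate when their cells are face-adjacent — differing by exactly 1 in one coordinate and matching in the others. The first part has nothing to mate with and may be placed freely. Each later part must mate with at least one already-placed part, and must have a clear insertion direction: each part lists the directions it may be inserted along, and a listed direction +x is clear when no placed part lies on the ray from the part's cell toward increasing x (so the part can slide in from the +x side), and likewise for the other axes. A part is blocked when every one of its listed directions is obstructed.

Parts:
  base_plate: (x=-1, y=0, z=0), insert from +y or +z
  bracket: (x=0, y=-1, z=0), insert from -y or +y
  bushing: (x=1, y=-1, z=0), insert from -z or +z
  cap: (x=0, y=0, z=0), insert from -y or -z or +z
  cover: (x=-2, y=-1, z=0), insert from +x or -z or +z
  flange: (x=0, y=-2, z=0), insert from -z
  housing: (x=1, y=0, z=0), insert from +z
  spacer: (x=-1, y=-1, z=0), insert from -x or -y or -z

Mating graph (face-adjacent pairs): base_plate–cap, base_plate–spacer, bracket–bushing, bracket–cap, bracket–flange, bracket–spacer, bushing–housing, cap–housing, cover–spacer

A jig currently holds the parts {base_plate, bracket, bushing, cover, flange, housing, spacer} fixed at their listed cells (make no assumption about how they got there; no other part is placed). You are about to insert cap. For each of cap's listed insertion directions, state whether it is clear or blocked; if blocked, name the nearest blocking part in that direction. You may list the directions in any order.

+z: clear; -y: blocked by bracket; -z: clear

-y: nearest on ray is bracket@(0, -1, 0) ⇒ blocked
-z: ray from cap(0, 0, 0) has no placed part ⇒ clear
+z: ray from cap(0, 0, 0) has no placed part ⇒ clear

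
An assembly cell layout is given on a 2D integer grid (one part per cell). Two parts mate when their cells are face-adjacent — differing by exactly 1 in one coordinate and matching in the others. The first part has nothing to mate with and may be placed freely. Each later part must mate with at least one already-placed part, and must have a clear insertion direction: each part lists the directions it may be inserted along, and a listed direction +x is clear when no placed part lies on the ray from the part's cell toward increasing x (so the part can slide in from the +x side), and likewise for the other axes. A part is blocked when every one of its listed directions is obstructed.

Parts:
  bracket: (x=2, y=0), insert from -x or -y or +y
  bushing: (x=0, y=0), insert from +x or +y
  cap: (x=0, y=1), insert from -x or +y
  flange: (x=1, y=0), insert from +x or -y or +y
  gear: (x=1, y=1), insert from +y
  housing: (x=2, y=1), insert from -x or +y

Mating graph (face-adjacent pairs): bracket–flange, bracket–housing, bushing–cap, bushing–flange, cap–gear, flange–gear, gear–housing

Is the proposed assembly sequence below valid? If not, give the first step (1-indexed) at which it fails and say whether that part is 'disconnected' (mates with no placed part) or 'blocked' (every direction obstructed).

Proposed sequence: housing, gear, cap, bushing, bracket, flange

Valid

1. housing@(2, 1) [-x clear] — {housing}
2. gear@(1, 1) [+y clear] — {gear, housing}
3. cap@(0, 1) [-x clear] — {cap, gear, housing}
4. bushing@(0, 0) [+x clear] — {bushing, cap, gear, housing}
5. bracket@(2, 0) [-y clear] — {bracket, bushing, cap, gear, housing}
6. flange@(1, 0) [-y clear] — {bracket, bushing, cap, flange, gear, housing}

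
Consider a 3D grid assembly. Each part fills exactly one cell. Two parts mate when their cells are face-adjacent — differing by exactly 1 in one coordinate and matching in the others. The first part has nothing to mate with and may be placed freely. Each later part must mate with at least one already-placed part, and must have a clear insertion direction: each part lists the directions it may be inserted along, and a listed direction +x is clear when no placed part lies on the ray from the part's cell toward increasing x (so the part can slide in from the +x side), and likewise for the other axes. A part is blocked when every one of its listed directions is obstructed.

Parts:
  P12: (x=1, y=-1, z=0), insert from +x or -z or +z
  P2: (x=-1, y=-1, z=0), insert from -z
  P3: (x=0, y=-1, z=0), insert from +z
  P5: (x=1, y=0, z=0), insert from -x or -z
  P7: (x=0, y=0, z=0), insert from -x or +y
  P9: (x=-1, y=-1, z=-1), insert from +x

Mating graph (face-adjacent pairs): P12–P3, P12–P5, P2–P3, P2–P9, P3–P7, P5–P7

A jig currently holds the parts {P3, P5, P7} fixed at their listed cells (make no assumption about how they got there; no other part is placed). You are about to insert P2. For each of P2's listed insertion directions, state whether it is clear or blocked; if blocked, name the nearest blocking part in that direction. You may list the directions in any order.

-z: clear

-z: ray from P2(-1, -1, 0) has no placed part ⇒ clear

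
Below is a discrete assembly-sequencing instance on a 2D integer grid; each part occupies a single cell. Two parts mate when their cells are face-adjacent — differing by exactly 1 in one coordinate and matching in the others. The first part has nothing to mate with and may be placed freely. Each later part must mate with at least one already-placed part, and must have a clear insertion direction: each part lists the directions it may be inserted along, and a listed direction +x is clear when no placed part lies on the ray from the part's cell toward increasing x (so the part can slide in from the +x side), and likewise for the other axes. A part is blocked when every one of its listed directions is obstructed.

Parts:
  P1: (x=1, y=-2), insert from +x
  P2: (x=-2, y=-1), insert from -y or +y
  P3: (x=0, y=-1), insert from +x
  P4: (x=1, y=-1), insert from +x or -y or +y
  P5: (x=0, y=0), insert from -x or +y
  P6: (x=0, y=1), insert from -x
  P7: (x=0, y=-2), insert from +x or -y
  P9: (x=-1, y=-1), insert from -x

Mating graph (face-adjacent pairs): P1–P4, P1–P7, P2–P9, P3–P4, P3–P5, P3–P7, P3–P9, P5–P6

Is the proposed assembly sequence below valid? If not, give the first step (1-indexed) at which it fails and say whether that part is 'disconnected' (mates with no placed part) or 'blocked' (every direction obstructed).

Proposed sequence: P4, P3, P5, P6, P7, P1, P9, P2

1. P4@(1, -1) [+x clear] — {P4}
2. P3@(0, -1) — +x all obstructed ⇒ blocked

Invalid at step 2 (blocked)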